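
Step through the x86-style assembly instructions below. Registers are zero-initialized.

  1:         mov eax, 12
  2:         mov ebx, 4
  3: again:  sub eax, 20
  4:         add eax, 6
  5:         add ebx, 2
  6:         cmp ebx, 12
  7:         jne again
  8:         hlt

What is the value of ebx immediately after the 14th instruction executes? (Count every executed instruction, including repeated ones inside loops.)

eax=12
ebx=4
eax=12-20=-8
eax=(-8)+6=-2
ebx=4+2=6
cmp ebx, 12  (cmp 6,12)
jne again: taken
eax=(-2)-20=-22
eax=(-22)+6=-16
ebx=6+2=8
cmp ebx, 12  (cmp 8,12)
jne again: taken
eax=(-16)-20=-36
eax=(-36)+6=-30
After step 14: ebx = 8.

8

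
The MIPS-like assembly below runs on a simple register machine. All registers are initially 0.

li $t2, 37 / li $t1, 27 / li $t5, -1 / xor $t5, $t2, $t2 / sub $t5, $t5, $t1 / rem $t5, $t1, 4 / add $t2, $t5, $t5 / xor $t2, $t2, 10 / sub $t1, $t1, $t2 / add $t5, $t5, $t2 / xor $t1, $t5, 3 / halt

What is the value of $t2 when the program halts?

$t2=37
$t1=27
$t5=-1
$t5=37^37=0
$t5=0-27=-27
$t5=27%4=3
$t2=3+3=6
$t2=6^10=12
$t1=27-12=15
$t5=3+12=15
$t1=15^3=12
halt.

12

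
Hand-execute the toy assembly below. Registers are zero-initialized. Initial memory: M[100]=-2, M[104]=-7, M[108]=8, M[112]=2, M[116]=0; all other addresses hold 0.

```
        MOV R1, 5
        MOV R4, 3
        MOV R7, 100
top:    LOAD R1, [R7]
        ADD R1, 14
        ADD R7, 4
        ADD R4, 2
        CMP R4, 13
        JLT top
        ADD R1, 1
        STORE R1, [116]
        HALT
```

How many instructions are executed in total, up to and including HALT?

MOV R1, 5 → R1=5
MOV R4, 3 → R4=3
MOV R7, 100 → R7=100
LOAD R1, [R7] → R1=M[100]=-2
ADD R1, 14 → R1=(-2)+14=12
ADD R7, 4 → R7=100+4=104
ADD R4, 2 → R4=3+2=5
CMP R4, 13  (cmp 5,13)
JLT top: taken
LOAD R1, [R7] → R1=M[104]=-7
ADD R1, 14 → R1=(-7)+14=7
ADD R7, 4 → R7=104+4=108
ADD R4, 2 → R4=5+2=7
CMP R4, 13  (cmp 7,13)
JLT top: taken
LOAD R1, [R7] → R1=M[108]=8
ADD R1, 14 → R1=8+14=22
ADD R7, 4 → R7=108+4=112
ADD R4, 2 → R4=7+2=9
CMP R4, 13  (cmp 9,13)
JLT top: taken
LOAD R1, [R7] → R1=M[112]=2
ADD R1, 14 → R1=2+14=16
ADD R7, 4 → R7=112+4=116
ADD R4, 2 → R4=9+2=11
CMP R4, 13  (cmp 11,13)
JLT top: taken
LOAD R1, [R7] → R1=M[116]=0
ADD R1, 14 → R1=0+14=14
ADD R7, 4 → R7=116+4=120
ADD R4, 2 → R4=11+2=13
CMP R4, 13  (cmp 13,13)
JLT top: not taken
ADD R1, 1 → R1=14+1=15
STORE R1, [116] → M[116]=15
halt.
Total executed instructions: 36.

36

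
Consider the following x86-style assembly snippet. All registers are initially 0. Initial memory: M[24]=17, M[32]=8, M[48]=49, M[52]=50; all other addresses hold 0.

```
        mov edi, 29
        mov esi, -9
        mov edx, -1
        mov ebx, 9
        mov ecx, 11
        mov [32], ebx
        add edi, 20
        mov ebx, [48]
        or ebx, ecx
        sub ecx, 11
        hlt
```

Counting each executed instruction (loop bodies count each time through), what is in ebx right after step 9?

edi=29
esi=-9
edx=-1
ebx=9
ecx=11
mov [32], ebx → M[32]=9
edi=29+20=49
ebx=M[48]=49
ebx=49|11=59
After step 9: ebx = 59.

59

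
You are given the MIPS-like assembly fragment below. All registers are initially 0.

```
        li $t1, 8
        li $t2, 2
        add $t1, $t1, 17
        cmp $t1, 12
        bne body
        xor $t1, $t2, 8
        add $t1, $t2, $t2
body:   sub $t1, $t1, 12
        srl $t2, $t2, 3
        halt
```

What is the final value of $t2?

0

$t1=8
$t2=2
$t1=8+17=25
cmp $t1, 12  (cmp 25,12)
bne body: taken
$t1=25-12=13
$t2=2>>3=0
halt.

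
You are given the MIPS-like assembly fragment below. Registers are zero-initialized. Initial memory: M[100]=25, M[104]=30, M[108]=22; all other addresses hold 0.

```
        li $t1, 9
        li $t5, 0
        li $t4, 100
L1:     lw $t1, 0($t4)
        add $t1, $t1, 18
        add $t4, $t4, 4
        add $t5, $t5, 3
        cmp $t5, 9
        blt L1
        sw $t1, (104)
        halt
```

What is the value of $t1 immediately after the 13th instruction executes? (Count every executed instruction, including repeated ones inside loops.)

48

$t1=9
$t5=0
$t4=100
$t1=M[100]=25
$t1=25+18=43
$t4=100+4=104
$t5=0+3=3
cmp $t5, 9  (cmp 3,9)
blt L1: taken
$t1=M[104]=30
$t1=30+18=48
$t4=104+4=108
$t5=3+3=6
After step 13: $t1 = 48.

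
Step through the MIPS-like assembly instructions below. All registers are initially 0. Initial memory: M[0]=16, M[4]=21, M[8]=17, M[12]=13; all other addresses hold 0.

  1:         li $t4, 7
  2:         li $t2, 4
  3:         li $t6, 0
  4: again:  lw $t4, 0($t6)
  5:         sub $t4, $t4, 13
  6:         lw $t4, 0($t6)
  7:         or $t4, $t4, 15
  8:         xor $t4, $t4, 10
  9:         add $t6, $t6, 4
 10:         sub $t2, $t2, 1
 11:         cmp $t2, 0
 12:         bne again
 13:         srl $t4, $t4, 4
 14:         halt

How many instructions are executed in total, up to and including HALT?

after li $t4, 7: $t4=7
after li $t2, 4: $t2=4
after li $t6, 0: $t6=0
after lw $t4, 0($t6): $t4=M[0]=16
after sub $t4, $t4, 13: $t4=16-13=3
after lw $t4, 0($t6): $t4=M[0]=16
after or $t4, $t4, 15: $t4=16|15=31
after xor $t4, $t4, 10: $t4=31^10=21
after add $t6, $t6, 4: $t6=0+4=4
after sub $t2, $t2, 1: $t2=4-1=3
cmp $t2, 0  (cmp 3,0)
bne again: taken
after lw $t4, 0($t6): $t4=M[4]=21
after sub $t4, $t4, 13: $t4=21-13=8
after lw $t4, 0($t6): $t4=M[4]=21
after or $t4, $t4, 15: $t4=21|15=31
after xor $t4, $t4, 10: $t4=31^10=21
after add $t6, $t6, 4: $t6=4+4=8
after sub $t2, $t2, 1: $t2=3-1=2
cmp $t2, 0  (cmp 2,0)
bne again: taken
after lw $t4, 0($t6): $t4=M[8]=17
after sub $t4, $t4, 13: $t4=17-13=4
after lw $t4, 0($t6): $t4=M[8]=17
after or $t4, $t4, 15: $t4=17|15=31
after xor $t4, $t4, 10: $t4=31^10=21
after add $t6, $t6, 4: $t6=8+4=12
after sub $t2, $t2, 1: $t2=2-1=1
cmp $t2, 0  (cmp 1,0)
bne again: taken
after lw $t4, 0($t6): $t4=M[12]=13
after sub $t4, $t4, 13: $t4=13-13=0
after lw $t4, 0($t6): $t4=M[12]=13
after or $t4, $t4, 15: $t4=13|15=15
after xor $t4, $t4, 10: $t4=15^10=5
after add $t6, $t6, 4: $t6=12+4=16
after sub $t2, $t2, 1: $t2=1-1=0
cmp $t2, 0  (cmp 0,0)
bne again: not taken
after srl $t4, $t4, 4: $t4=5>>4=0
halt.
Total executed instructions: 41.

41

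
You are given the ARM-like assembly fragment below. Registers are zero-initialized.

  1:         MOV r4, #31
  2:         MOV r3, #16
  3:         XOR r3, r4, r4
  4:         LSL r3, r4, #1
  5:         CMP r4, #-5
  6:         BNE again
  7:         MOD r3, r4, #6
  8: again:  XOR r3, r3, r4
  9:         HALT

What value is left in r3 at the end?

MOV r4, #31 → r4=31
MOV r3, #16 → r3=16
XOR r3, r4, r4 → r3=31^31=0
LSL r3, r4, #1 → r3=31<<1=62
CMP r4, #-5  (cmp 31,-5)
BNE again: taken
XOR r3, r3, r4 → r3=62^31=33
halt.

33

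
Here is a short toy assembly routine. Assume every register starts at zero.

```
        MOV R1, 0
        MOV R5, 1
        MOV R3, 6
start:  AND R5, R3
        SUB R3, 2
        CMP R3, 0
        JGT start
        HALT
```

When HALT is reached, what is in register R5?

after MOV R1, 0: R1=0
after MOV R5, 1: R5=1
after MOV R3, 6: R3=6
after AND R5, R3: R5=1&6=0
after SUB R3, 2: R3=6-2=4
CMP R3, 0  (cmp 4,0)
JGT start: taken
after AND R5, R3: R5=0&4=0
after SUB R3, 2: R3=4-2=2
CMP R3, 0  (cmp 2,0)
JGT start: taken
after AND R5, R3: R5=0&2=0
after SUB R3, 2: R3=2-2=0
CMP R3, 0  (cmp 0,0)
JGT start: not taken
halt.

0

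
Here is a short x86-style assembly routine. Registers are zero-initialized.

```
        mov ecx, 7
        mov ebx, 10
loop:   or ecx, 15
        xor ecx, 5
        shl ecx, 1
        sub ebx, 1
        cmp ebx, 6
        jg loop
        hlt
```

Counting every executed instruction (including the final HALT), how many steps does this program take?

27

mov ecx, 7 → ecx=7
mov ebx, 10 → ebx=10
or ecx, 15 → ecx=7|15=15
xor ecx, 5 → ecx=15^5=10
shl ecx, 1 → ecx=10<<1=20
sub ebx, 1 → ebx=10-1=9
cmp ebx, 6  (cmp 9,6)
jg loop: taken
or ecx, 15 → ecx=20|15=31
xor ecx, 5 → ecx=31^5=26
shl ecx, 1 → ecx=26<<1=52
sub ebx, 1 → ebx=9-1=8
cmp ebx, 6  (cmp 8,6)
jg loop: taken
or ecx, 15 → ecx=52|15=63
xor ecx, 5 → ecx=63^5=58
shl ecx, 1 → ecx=58<<1=116
sub ebx, 1 → ebx=8-1=7
cmp ebx, 6  (cmp 7,6)
jg loop: taken
or ecx, 15 → ecx=116|15=127
xor ecx, 5 → ecx=127^5=122
shl ecx, 1 → ecx=122<<1=244
sub ebx, 1 → ebx=7-1=6
cmp ebx, 6  (cmp 6,6)
jg loop: not taken
halt.
Total executed instructions: 27.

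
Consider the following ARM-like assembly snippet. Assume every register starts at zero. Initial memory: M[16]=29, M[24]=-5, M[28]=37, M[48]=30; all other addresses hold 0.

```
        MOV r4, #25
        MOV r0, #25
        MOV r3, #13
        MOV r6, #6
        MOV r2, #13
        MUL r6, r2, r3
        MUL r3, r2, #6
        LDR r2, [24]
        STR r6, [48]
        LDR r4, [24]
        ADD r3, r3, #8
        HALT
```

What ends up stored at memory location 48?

r4=25
r0=25
r3=13
r6=6
r2=13
r6=13*13=169
r3=13*6=78
r2=M[24]=-5
STR r6, [48] → M[48]=169
r4=M[24]=-5
r3=78+8=86
halt.

169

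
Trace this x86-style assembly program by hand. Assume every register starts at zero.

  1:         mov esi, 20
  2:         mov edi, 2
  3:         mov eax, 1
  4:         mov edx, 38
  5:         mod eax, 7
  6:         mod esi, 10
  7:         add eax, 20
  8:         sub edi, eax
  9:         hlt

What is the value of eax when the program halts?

21

after mov esi, 20: esi=20
after mov edi, 2: edi=2
after mov eax, 1: eax=1
after mov edx, 38: edx=38
after mod eax, 7: eax=1%7=1
after mod esi, 10: esi=20%10=0
after add eax, 20: eax=1+20=21
after sub edi, eax: edi=2-21=-19
halt.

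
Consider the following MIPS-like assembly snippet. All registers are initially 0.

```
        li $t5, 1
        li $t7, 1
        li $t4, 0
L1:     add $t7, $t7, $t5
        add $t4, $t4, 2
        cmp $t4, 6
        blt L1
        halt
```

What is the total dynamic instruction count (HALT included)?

$t5=1
$t7=1
$t4=0
$t7=1+1=2
$t4=0+2=2
cmp $t4, 6  (cmp 2,6)
blt L1: taken
$t7=2+1=3
$t4=2+2=4
cmp $t4, 6  (cmp 4,6)
blt L1: taken
$t7=3+1=4
$t4=4+2=6
cmp $t4, 6  (cmp 6,6)
blt L1: not taken
halt.
Total executed instructions: 16.

16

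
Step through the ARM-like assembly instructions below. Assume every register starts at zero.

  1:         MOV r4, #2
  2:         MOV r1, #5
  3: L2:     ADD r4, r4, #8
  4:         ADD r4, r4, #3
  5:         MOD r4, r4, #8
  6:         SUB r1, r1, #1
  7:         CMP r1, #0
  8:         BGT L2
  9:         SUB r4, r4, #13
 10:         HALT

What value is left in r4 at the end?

after MOV r4, #2: r4=2
after MOV r1, #5: r1=5
after ADD r4, r4, #8: r4=2+8=10
after ADD r4, r4, #3: r4=10+3=13
after MOD r4, r4, #8: r4=13%8=5
after SUB r1, r1, #1: r1=5-1=4
CMP r1, #0  (cmp 4,0)
BGT L2: taken
after ADD r4, r4, #8: r4=5+8=13
after ADD r4, r4, #3: r4=13+3=16
after MOD r4, r4, #8: r4=16%8=0
after SUB r1, r1, #1: r1=4-1=3
CMP r1, #0  (cmp 3,0)
BGT L2: taken
after ADD r4, r4, #8: r4=0+8=8
after ADD r4, r4, #3: r4=8+3=11
after MOD r4, r4, #8: r4=11%8=3
after SUB r1, r1, #1: r1=3-1=2
CMP r1, #0  (cmp 2,0)
BGT L2: taken
after ADD r4, r4, #8: r4=3+8=11
after ADD r4, r4, #3: r4=11+3=14
after MOD r4, r4, #8: r4=14%8=6
after SUB r1, r1, #1: r1=2-1=1
CMP r1, #0  (cmp 1,0)
BGT L2: taken
after ADD r4, r4, #8: r4=6+8=14
after ADD r4, r4, #3: r4=14+3=17
after MOD r4, r4, #8: r4=17%8=1
after SUB r1, r1, #1: r1=1-1=0
CMP r1, #0  (cmp 0,0)
BGT L2: not taken
after SUB r4, r4, #13: r4=1-13=-12
halt.

-12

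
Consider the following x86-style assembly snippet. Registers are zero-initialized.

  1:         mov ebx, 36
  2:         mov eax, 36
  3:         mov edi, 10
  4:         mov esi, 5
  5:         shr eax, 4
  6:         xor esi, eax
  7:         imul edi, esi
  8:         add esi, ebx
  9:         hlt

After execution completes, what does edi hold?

ebx=36
eax=36
edi=10
esi=5
eax=36>>4=2
esi=5^2=7
edi=10*7=70
esi=7+36=43
halt.

70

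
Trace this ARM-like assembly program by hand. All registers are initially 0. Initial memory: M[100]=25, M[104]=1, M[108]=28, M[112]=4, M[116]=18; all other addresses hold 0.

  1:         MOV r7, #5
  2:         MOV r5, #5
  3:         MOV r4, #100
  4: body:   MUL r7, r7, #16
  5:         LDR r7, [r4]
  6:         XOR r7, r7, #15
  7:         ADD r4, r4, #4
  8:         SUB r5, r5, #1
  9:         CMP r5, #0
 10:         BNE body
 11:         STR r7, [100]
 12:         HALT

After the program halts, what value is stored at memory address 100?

after MOV r7, #5: r7=5
after MOV r5, #5: r5=5
after MOV r4, #100: r4=100
after MUL r7, r7, #16: r7=5*16=80
after LDR r7, [r4]: r7=M[100]=25
after XOR r7, r7, #15: r7=25^15=22
after ADD r4, r4, #4: r4=100+4=104
after SUB r5, r5, #1: r5=5-1=4
CMP r5, #0  (cmp 4,0)
BNE body: taken
after MUL r7, r7, #16: r7=22*16=352
after LDR r7, [r4]: r7=M[104]=1
after XOR r7, r7, #15: r7=1^15=14
after ADD r4, r4, #4: r4=104+4=108
after SUB r5, r5, #1: r5=4-1=3
CMP r5, #0  (cmp 3,0)
BNE body: taken
after MUL r7, r7, #16: r7=14*16=224
after LDR r7, [r4]: r7=M[108]=28
after XOR r7, r7, #15: r7=28^15=19
after ADD r4, r4, #4: r4=108+4=112
after SUB r5, r5, #1: r5=3-1=2
CMP r5, #0  (cmp 2,0)
BNE body: taken
after MUL r7, r7, #16: r7=19*16=304
after LDR r7, [r4]: r7=M[112]=4
after XOR r7, r7, #15: r7=4^15=11
after ADD r4, r4, #4: r4=112+4=116
after SUB r5, r5, #1: r5=2-1=1
CMP r5, #0  (cmp 1,0)
BNE body: taken
after MUL r7, r7, #16: r7=11*16=176
after LDR r7, [r4]: r7=M[116]=18
after XOR r7, r7, #15: r7=18^15=29
after ADD r4, r4, #4: r4=116+4=120
after SUB r5, r5, #1: r5=1-1=0
CMP r5, #0  (cmp 0,0)
BNE body: not taken
STR r7, [100] → M[100]=29
halt.

29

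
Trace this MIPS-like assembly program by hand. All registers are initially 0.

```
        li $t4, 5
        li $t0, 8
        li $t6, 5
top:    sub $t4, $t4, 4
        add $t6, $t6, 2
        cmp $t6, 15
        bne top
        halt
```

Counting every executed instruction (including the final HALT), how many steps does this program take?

24

li $t4, 5 → $t4=5
li $t0, 8 → $t0=8
li $t6, 5 → $t6=5
sub $t4, $t4, 4 → $t4=5-4=1
add $t6, $t6, 2 → $t6=5+2=7
cmp $t6, 15  (cmp 7,15)
bne top: taken
sub $t4, $t4, 4 → $t4=1-4=-3
add $t6, $t6, 2 → $t6=7+2=9
cmp $t6, 15  (cmp 9,15)
bne top: taken
sub $t4, $t4, 4 → $t4=(-3)-4=-7
add $t6, $t6, 2 → $t6=9+2=11
cmp $t6, 15  (cmp 11,15)
bne top: taken
sub $t4, $t4, 4 → $t4=(-7)-4=-11
add $t6, $t6, 2 → $t6=11+2=13
cmp $t6, 15  (cmp 13,15)
bne top: taken
sub $t4, $t4, 4 → $t4=(-11)-4=-15
add $t6, $t6, 2 → $t6=13+2=15
cmp $t6, 15  (cmp 15,15)
bne top: not taken
halt.
Total executed instructions: 24.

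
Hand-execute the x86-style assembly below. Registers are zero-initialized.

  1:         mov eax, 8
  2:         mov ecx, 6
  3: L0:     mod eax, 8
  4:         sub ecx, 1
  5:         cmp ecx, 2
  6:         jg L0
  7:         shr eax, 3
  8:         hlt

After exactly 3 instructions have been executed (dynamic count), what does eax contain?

0

after mov eax, 8: eax=8
after mov ecx, 6: ecx=6
after mod eax, 8: eax=8%8=0
After step 3: eax = 0.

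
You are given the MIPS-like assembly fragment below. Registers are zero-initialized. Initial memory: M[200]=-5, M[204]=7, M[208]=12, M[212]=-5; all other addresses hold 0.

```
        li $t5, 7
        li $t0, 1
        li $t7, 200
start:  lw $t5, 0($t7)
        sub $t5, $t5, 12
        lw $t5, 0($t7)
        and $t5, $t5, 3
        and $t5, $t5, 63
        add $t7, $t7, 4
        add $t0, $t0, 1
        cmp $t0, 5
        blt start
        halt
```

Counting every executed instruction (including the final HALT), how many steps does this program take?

40

after li $t5, 7: $t5=7
after li $t0, 1: $t0=1
after li $t7, 200: $t7=200
after lw $t5, 0($t7): $t5=M[200]=-5
after sub $t5, $t5, 12: $t5=(-5)-12=-17
after lw $t5, 0($t7): $t5=M[200]=-5
after and $t5, $t5, 3: $t5=(-5)&3=3
after and $t5, $t5, 63: $t5=3&63=3
after add $t7, $t7, 4: $t7=200+4=204
after add $t0, $t0, 1: $t0=1+1=2
cmp $t0, 5  (cmp 2,5)
blt start: taken
after lw $t5, 0($t7): $t5=M[204]=7
after sub $t5, $t5, 12: $t5=7-12=-5
after lw $t5, 0($t7): $t5=M[204]=7
after and $t5, $t5, 3: $t5=7&3=3
after and $t5, $t5, 63: $t5=3&63=3
after add $t7, $t7, 4: $t7=204+4=208
after add $t0, $t0, 1: $t0=2+1=3
cmp $t0, 5  (cmp 3,5)
blt start: taken
after lw $t5, 0($t7): $t5=M[208]=12
after sub $t5, $t5, 12: $t5=12-12=0
after lw $t5, 0($t7): $t5=M[208]=12
after and $t5, $t5, 3: $t5=12&3=0
after and $t5, $t5, 63: $t5=0&63=0
after add $t7, $t7, 4: $t7=208+4=212
after add $t0, $t0, 1: $t0=3+1=4
cmp $t0, 5  (cmp 4,5)
blt start: taken
after lw $t5, 0($t7): $t5=M[212]=-5
after sub $t5, $t5, 12: $t5=(-5)-12=-17
after lw $t5, 0($t7): $t5=M[212]=-5
after and $t5, $t5, 3: $t5=(-5)&3=3
after and $t5, $t5, 63: $t5=3&63=3
after add $t7, $t7, 4: $t7=212+4=216
after add $t0, $t0, 1: $t0=4+1=5
cmp $t0, 5  (cmp 5,5)
blt start: not taken
halt.
Total executed instructions: 40.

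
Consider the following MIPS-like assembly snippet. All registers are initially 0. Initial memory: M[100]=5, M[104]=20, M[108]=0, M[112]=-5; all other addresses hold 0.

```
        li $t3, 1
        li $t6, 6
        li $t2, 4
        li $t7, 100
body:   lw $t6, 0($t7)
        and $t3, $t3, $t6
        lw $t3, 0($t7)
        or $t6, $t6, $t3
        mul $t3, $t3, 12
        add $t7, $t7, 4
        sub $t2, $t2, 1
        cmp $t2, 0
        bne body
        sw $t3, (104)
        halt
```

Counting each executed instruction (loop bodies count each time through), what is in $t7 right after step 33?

after li $t3, 1: $t3=1
after li $t6, 6: $t6=6
after li $t2, 4: $t2=4
after li $t7, 100: $t7=100
after lw $t6, 0($t7): $t6=M[100]=5
after and $t3, $t3, $t6: $t3=1&5=1
after lw $t3, 0($t7): $t3=M[100]=5
after or $t6, $t6, $t3: $t6=5|5=5
after mul $t3, $t3, 12: $t3=5*12=60
after add $t7, $t7, 4: $t7=100+4=104
after sub $t2, $t2, 1: $t2=4-1=3
cmp $t2, 0  (cmp 3,0)
bne body: taken
after lw $t6, 0($t7): $t6=M[104]=20
after and $t3, $t3, $t6: $t3=60&20=20
after lw $t3, 0($t7): $t3=M[104]=20
after or $t6, $t6, $t3: $t6=20|20=20
after mul $t3, $t3, 12: $t3=20*12=240
after add $t7, $t7, 4: $t7=104+4=108
after sub $t2, $t2, 1: $t2=3-1=2
cmp $t2, 0  (cmp 2,0)
bne body: taken
after lw $t6, 0($t7): $t6=M[108]=0
after and $t3, $t3, $t6: $t3=240&0=0
after lw $t3, 0($t7): $t3=M[108]=0
after or $t6, $t6, $t3: $t6=0|0=0
after mul $t3, $t3, 12: $t3=0*12=0
after add $t7, $t7, 4: $t7=108+4=112
after sub $t2, $t2, 1: $t2=2-1=1
cmp $t2, 0  (cmp 1,0)
bne body: taken
after lw $t6, 0($t7): $t6=M[112]=-5
after and $t3, $t3, $t6: $t3=0&(-5)=0
After step 33: $t7 = 112.

112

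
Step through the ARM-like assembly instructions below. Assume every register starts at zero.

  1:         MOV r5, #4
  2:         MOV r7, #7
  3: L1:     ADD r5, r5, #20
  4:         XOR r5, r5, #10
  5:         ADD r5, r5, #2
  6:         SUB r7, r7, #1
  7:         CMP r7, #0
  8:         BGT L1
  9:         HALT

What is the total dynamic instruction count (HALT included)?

45

r5=4
r7=7
r5=4+20=24
r5=24^10=18
r5=18+2=20
r7=7-1=6
CMP r7, #0  (cmp 6,0)
BGT L1: taken
r5=20+20=40
r5=40^10=34
r5=34+2=36
r7=6-1=5
CMP r7, #0  (cmp 5,0)
BGT L1: taken
r5=36+20=56
r5=56^10=50
r5=50+2=52
r7=5-1=4
CMP r7, #0  (cmp 4,0)
BGT L1: taken
r5=52+20=72
r5=72^10=66
r5=66+2=68
r7=4-1=3
CMP r7, #0  (cmp 3,0)
BGT L1: taken
r5=68+20=88
r5=88^10=82
r5=82+2=84
r7=3-1=2
CMP r7, #0  (cmp 2,0)
BGT L1: taken
r5=84+20=104
r5=104^10=98
r5=98+2=100
r7=2-1=1
CMP r7, #0  (cmp 1,0)
BGT L1: taken
r5=100+20=120
r5=120^10=114
r5=114+2=116
r7=1-1=0
CMP r7, #0  (cmp 0,0)
BGT L1: not taken
halt.
Total executed instructions: 45.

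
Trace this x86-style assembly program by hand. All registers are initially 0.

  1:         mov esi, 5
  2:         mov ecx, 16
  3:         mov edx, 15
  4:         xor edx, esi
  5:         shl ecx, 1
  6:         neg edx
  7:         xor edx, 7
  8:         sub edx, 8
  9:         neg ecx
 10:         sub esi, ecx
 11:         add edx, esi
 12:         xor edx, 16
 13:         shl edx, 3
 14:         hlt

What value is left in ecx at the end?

-32

after mov esi, 5: esi=5
after mov ecx, 16: ecx=16
after mov edx, 15: edx=15
after xor edx, esi: edx=15^5=10
after shl ecx, 1: ecx=16<<1=32
after neg edx: edx=-(10)=-10
after xor edx, 7: edx=(-10)^7=-15
after sub edx, 8: edx=(-15)-8=-23
after neg ecx: ecx=-(32)=-32
after sub esi, ecx: esi=5-(-32)=37
after add edx, esi: edx=(-23)+37=14
after xor edx, 16: edx=14^16=30
after shl edx, 3: edx=30<<3=240
halt.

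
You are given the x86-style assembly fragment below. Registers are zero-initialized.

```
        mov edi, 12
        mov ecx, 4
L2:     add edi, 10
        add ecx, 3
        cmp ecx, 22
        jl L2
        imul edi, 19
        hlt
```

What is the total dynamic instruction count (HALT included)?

edi=12
ecx=4
edi=12+10=22
ecx=4+3=7
cmp ecx, 22  (cmp 7,22)
jl L2: taken
edi=22+10=32
ecx=7+3=10
cmp ecx, 22  (cmp 10,22)
jl L2: taken
edi=32+10=42
ecx=10+3=13
cmp ecx, 22  (cmp 13,22)
jl L2: taken
edi=42+10=52
ecx=13+3=16
cmp ecx, 22  (cmp 16,22)
jl L2: taken
edi=52+10=62
ecx=16+3=19
cmp ecx, 22  (cmp 19,22)
jl L2: taken
edi=62+10=72
ecx=19+3=22
cmp ecx, 22  (cmp 22,22)
jl L2: not taken
edi=72*19=1368
halt.
Total executed instructions: 28.

28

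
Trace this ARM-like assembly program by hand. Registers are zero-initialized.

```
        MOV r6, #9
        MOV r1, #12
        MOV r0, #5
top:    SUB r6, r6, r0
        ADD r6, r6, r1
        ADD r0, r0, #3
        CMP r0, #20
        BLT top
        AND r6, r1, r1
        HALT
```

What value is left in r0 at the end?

r6=9
r1=12
r0=5
r6=9-5=4
r6=4+12=16
r0=5+3=8
CMP r0, #20  (cmp 8,20)
BLT top: taken
r6=16-8=8
r6=8+12=20
r0=8+3=11
CMP r0, #20  (cmp 11,20)
BLT top: taken
r6=20-11=9
r6=9+12=21
r0=11+3=14
CMP r0, #20  (cmp 14,20)
BLT top: taken
r6=21-14=7
r6=7+12=19
r0=14+3=17
CMP r0, #20  (cmp 17,20)
BLT top: taken
r6=19-17=2
r6=2+12=14
r0=17+3=20
CMP r0, #20  (cmp 20,20)
BLT top: not taken
r6=12&12=12
halt.

20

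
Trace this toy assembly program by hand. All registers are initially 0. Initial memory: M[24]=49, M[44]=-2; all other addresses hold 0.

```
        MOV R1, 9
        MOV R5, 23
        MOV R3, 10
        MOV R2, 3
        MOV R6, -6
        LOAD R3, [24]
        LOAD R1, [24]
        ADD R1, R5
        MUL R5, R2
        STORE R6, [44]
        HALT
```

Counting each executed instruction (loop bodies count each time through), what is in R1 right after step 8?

72

R1=9
R5=23
R3=10
R2=3
R6=-6
R3=M[24]=49
R1=M[24]=49
R1=49+23=72
After step 8: R1 = 72.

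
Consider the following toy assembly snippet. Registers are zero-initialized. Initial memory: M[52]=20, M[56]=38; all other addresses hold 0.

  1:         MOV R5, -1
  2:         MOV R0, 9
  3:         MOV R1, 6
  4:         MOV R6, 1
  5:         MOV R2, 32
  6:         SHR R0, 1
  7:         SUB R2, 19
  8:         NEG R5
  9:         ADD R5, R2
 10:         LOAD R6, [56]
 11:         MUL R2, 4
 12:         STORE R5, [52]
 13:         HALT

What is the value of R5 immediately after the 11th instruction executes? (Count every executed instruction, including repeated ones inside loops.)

after MOV R5, -1: R5=-1
after MOV R0, 9: R0=9
after MOV R1, 6: R1=6
after MOV R6, 1: R6=1
after MOV R2, 32: R2=32
after SHR R0, 1: R0=9>>1=4
after SUB R2, 19: R2=32-19=13
after NEG R5: R5=-(-1)=1
after ADD R5, R2: R5=1+13=14
after LOAD R6, [56]: R6=M[56]=38
after MUL R2, 4: R2=13*4=52
After step 11: R5 = 14.

14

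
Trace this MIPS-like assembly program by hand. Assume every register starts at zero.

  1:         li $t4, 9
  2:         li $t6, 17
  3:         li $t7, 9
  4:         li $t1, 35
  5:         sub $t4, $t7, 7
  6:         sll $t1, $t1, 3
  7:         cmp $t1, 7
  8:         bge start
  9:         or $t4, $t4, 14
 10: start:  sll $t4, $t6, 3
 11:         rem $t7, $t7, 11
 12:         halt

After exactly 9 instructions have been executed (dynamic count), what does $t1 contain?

280

li $t4, 9 → $t4=9
li $t6, 17 → $t6=17
li $t7, 9 → $t7=9
li $t1, 35 → $t1=35
sub $t4, $t7, 7 → $t4=9-7=2
sll $t1, $t1, 3 → $t1=35<<3=280
cmp $t1, 7  (cmp 280,7)
bge start: taken
sll $t4, $t6, 3 → $t4=17<<3=136
After step 9: $t1 = 280.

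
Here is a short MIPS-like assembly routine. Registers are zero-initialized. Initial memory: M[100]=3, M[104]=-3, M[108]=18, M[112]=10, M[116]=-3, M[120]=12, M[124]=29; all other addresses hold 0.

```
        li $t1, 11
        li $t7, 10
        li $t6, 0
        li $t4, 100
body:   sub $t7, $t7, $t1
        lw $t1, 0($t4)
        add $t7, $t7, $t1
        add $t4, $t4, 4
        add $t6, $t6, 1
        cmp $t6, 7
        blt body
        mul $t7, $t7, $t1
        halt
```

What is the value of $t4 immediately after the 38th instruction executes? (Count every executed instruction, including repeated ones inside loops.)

li $t1, 11 → $t1=11
li $t7, 10 → $t7=10
li $t6, 0 → $t6=0
li $t4, 100 → $t4=100
sub $t7, $t7, $t1 → $t7=10-11=-1
lw $t1, 0($t4) → $t1=M[100]=3
add $t7, $t7, $t1 → $t7=(-1)+3=2
add $t4, $t4, 4 → $t4=100+4=104
add $t6, $t6, 1 → $t6=0+1=1
cmp $t6, 7  (cmp 1,7)
blt body: taken
sub $t7, $t7, $t1 → $t7=2-3=-1
lw $t1, 0($t4) → $t1=M[104]=-3
add $t7, $t7, $t1 → $t7=(-1)+(-3)=-4
add $t4, $t4, 4 → $t4=104+4=108
add $t6, $t6, 1 → $t6=1+1=2
cmp $t6, 7  (cmp 2,7)
blt body: taken
sub $t7, $t7, $t1 → $t7=(-4)-(-3)=-1
lw $t1, 0($t4) → $t1=M[108]=18
add $t7, $t7, $t1 → $t7=(-1)+18=17
add $t4, $t4, 4 → $t4=108+4=112
add $t6, $t6, 1 → $t6=2+1=3
cmp $t6, 7  (cmp 3,7)
blt body: taken
sub $t7, $t7, $t1 → $t7=17-18=-1
lw $t1, 0($t4) → $t1=M[112]=10
add $t7, $t7, $t1 → $t7=(-1)+10=9
add $t4, $t4, 4 → $t4=112+4=116
add $t6, $t6, 1 → $t6=3+1=4
cmp $t6, 7  (cmp 4,7)
blt body: taken
sub $t7, $t7, $t1 → $t7=9-10=-1
lw $t1, 0($t4) → $t1=M[116]=-3
add $t7, $t7, $t1 → $t7=(-1)+(-3)=-4
add $t4, $t4, 4 → $t4=116+4=120
add $t6, $t6, 1 → $t6=4+1=5
cmp $t6, 7  (cmp 5,7)
After step 38: $t4 = 120.

120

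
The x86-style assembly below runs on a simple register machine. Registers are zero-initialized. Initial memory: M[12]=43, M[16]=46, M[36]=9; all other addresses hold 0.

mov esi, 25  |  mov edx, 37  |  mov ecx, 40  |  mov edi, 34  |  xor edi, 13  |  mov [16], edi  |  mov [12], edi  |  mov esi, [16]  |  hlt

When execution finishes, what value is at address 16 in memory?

esi=25
edx=37
ecx=40
edi=34
edi=34^13=47
mov [16], edi → M[16]=47
mov [12], edi → M[12]=47
esi=M[16]=47
halt.

47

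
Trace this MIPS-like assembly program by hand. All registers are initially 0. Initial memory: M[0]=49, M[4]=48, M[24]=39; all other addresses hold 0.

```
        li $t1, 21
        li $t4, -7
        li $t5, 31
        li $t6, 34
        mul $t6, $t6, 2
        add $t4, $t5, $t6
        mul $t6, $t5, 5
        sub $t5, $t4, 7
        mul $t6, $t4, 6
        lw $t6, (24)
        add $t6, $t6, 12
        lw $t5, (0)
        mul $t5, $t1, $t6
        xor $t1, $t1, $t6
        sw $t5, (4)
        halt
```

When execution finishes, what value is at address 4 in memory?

1071

li $t1, 21 → $t1=21
li $t4, -7 → $t4=-7
li $t5, 31 → $t5=31
li $t6, 34 → $t6=34
mul $t6, $t6, 2 → $t6=34*2=68
add $t4, $t5, $t6 → $t4=31+68=99
mul $t6, $t5, 5 → $t6=31*5=155
sub $t5, $t4, 7 → $t5=99-7=92
mul $t6, $t4, 6 → $t6=99*6=594
lw $t6, (24) → $t6=M[24]=39
add $t6, $t6, 12 → $t6=39+12=51
lw $t5, (0) → $t5=M[0]=49
mul $t5, $t1, $t6 → $t5=21*51=1071
xor $t1, $t1, $t6 → $t1=21^51=38
sw $t5, (4) → M[4]=1071
halt.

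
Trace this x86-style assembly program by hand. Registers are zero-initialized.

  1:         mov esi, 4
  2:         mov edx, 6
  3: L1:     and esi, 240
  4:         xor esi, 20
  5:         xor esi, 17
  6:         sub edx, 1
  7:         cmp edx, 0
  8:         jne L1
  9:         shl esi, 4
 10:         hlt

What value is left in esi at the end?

80

esi=4
edx=6
esi=4&240=0
esi=0^20=20
esi=20^17=5
edx=6-1=5
cmp edx, 0  (cmp 5,0)
jne L1: taken
esi=5&240=0
esi=0^20=20
esi=20^17=5
edx=5-1=4
cmp edx, 0  (cmp 4,0)
jne L1: taken
esi=5&240=0
esi=0^20=20
esi=20^17=5
edx=4-1=3
cmp edx, 0  (cmp 3,0)
jne L1: taken
esi=5&240=0
esi=0^20=20
esi=20^17=5
edx=3-1=2
cmp edx, 0  (cmp 2,0)
jne L1: taken
esi=5&240=0
esi=0^20=20
esi=20^17=5
edx=2-1=1
cmp edx, 0  (cmp 1,0)
jne L1: taken
esi=5&240=0
esi=0^20=20
esi=20^17=5
edx=1-1=0
cmp edx, 0  (cmp 0,0)
jne L1: not taken
esi=5<<4=80
halt.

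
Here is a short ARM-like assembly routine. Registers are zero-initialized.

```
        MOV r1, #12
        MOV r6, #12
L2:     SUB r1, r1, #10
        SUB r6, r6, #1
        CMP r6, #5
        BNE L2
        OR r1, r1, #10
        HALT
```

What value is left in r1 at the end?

MOV r1, #12 → r1=12
MOV r6, #12 → r6=12
SUB r1, r1, #10 → r1=12-10=2
SUB r6, r6, #1 → r6=12-1=11
CMP r6, #5  (cmp 11,5)
BNE L2: taken
SUB r1, r1, #10 → r1=2-10=-8
SUB r6, r6, #1 → r6=11-1=10
CMP r6, #5  (cmp 10,5)
BNE L2: taken
SUB r1, r1, #10 → r1=(-8)-10=-18
SUB r6, r6, #1 → r6=10-1=9
CMP r6, #5  (cmp 9,5)
BNE L2: taken
SUB r1, r1, #10 → r1=(-18)-10=-28
SUB r6, r6, #1 → r6=9-1=8
CMP r6, #5  (cmp 8,5)
BNE L2: taken
SUB r1, r1, #10 → r1=(-28)-10=-38
SUB r6, r6, #1 → r6=8-1=7
CMP r6, #5  (cmp 7,5)
BNE L2: taken
SUB r1, r1, #10 → r1=(-38)-10=-48
SUB r6, r6, #1 → r6=7-1=6
CMP r6, #5  (cmp 6,5)
BNE L2: taken
SUB r1, r1, #10 → r1=(-48)-10=-58
SUB r6, r6, #1 → r6=6-1=5
CMP r6, #5  (cmp 5,5)
BNE L2: not taken
OR r1, r1, #10 → r1=(-58)|10=-50
halt.

-50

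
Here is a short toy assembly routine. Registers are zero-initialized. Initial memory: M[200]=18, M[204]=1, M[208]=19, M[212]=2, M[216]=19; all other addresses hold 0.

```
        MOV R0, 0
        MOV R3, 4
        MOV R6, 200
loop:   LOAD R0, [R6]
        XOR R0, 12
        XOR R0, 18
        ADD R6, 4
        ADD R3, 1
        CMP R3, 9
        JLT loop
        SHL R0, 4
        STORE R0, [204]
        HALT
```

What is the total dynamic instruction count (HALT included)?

41

MOV R0, 0 → R0=0
MOV R3, 4 → R3=4
MOV R6, 200 → R6=200
LOAD R0, [R6] → R0=M[200]=18
XOR R0, 12 → R0=18^12=30
XOR R0, 18 → R0=30^18=12
ADD R6, 4 → R6=200+4=204
ADD R3, 1 → R3=4+1=5
CMP R3, 9  (cmp 5,9)
JLT loop: taken
LOAD R0, [R6] → R0=M[204]=1
XOR R0, 12 → R0=1^12=13
XOR R0, 18 → R0=13^18=31
ADD R6, 4 → R6=204+4=208
ADD R3, 1 → R3=5+1=6
CMP R3, 9  (cmp 6,9)
JLT loop: taken
LOAD R0, [R6] → R0=M[208]=19
XOR R0, 12 → R0=19^12=31
XOR R0, 18 → R0=31^18=13
ADD R6, 4 → R6=208+4=212
ADD R3, 1 → R3=6+1=7
CMP R3, 9  (cmp 7,9)
JLT loop: taken
LOAD R0, [R6] → R0=M[212]=2
XOR R0, 12 → R0=2^12=14
XOR R0, 18 → R0=14^18=28
ADD R6, 4 → R6=212+4=216
ADD R3, 1 → R3=7+1=8
CMP R3, 9  (cmp 8,9)
JLT loop: taken
LOAD R0, [R6] → R0=M[216]=19
XOR R0, 12 → R0=19^12=31
XOR R0, 18 → R0=31^18=13
ADD R6, 4 → R6=216+4=220
ADD R3, 1 → R3=8+1=9
CMP R3, 9  (cmp 9,9)
JLT loop: not taken
SHL R0, 4 → R0=13<<4=208
STORE R0, [204] → M[204]=208
halt.
Total executed instructions: 41.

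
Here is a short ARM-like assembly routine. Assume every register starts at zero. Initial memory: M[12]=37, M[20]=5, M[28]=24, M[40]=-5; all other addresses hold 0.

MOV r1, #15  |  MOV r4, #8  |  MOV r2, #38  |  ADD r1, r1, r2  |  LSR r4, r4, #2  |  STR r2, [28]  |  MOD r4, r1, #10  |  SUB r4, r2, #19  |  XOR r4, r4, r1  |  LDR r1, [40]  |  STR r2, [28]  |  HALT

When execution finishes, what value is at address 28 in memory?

after MOV r1, #15: r1=15
after MOV r4, #8: r4=8
after MOV r2, #38: r2=38
after ADD r1, r1, r2: r1=15+38=53
after LSR r4, r4, #2: r4=8>>2=2
STR r2, [28] → M[28]=38
after MOD r4, r1, #10: r4=53%10=3
after SUB r4, r2, #19: r4=38-19=19
after XOR r4, r4, r1: r4=19^53=38
after LDR r1, [40]: r1=M[40]=-5
STR r2, [28] → M[28]=38
halt.

38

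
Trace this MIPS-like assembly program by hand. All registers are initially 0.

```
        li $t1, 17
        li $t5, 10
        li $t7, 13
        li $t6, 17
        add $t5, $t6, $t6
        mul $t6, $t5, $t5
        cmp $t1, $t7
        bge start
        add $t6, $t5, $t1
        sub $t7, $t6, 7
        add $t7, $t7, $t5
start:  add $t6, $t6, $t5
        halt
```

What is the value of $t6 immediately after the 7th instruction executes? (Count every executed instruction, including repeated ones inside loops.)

$t1=17
$t5=10
$t7=13
$t6=17
$t5=17+17=34
$t6=34*34=1156
cmp $t1, $t7  (cmp 17,13)
After step 7: $t6 = 1156.

1156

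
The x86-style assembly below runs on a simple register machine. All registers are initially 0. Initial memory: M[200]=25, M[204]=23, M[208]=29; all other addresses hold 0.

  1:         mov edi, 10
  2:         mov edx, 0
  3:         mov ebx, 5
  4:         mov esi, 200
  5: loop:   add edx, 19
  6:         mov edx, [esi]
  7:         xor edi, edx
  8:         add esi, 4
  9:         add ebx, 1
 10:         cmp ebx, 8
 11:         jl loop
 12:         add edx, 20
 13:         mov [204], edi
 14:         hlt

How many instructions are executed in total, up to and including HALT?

28

edi=10
edx=0
ebx=5
esi=200
edx=0+19=19
edx=M[200]=25
edi=10^25=19
esi=200+4=204
ebx=5+1=6
cmp ebx, 8  (cmp 6,8)
jl loop: taken
edx=25+19=44
edx=M[204]=23
edi=19^23=4
esi=204+4=208
ebx=6+1=7
cmp ebx, 8  (cmp 7,8)
jl loop: taken
edx=23+19=42
edx=M[208]=29
edi=4^29=25
esi=208+4=212
ebx=7+1=8
cmp ebx, 8  (cmp 8,8)
jl loop: not taken
edx=29+20=49
mov [204], edi → M[204]=25
halt.
Total executed instructions: 28.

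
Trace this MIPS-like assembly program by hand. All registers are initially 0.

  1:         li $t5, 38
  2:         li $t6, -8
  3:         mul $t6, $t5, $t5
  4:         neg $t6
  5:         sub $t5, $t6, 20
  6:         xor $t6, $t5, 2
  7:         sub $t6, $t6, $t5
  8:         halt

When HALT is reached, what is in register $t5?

after li $t5, 38: $t5=38
after li $t6, -8: $t6=-8
after mul $t6, $t5, $t5: $t6=38*38=1444
after neg $t6: $t6=-(1444)=-1444
after sub $t5, $t6, 20: $t5=(-1444)-20=-1464
after xor $t6, $t5, 2: $t6=(-1464)^2=-1462
after sub $t6, $t6, $t5: $t6=(-1462)-(-1464)=2
halt.

-1464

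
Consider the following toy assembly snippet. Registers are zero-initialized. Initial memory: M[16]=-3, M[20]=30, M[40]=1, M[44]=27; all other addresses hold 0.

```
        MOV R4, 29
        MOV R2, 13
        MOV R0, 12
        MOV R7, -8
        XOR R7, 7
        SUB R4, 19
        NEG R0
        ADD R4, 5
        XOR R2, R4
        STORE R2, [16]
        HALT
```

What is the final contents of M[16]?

2

after MOV R4, 29: R4=29
after MOV R2, 13: R2=13
after MOV R0, 12: R0=12
after MOV R7, -8: R7=-8
after XOR R7, 7: R7=(-8)^7=-1
after SUB R4, 19: R4=29-19=10
after NEG R0: R0=-(12)=-12
after ADD R4, 5: R4=10+5=15
after XOR R2, R4: R2=13^15=2
STORE R2, [16] → M[16]=2
halt.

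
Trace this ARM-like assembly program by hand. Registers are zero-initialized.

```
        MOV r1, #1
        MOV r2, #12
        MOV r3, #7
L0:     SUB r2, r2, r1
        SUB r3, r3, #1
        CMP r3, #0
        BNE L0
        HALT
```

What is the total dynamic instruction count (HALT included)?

after MOV r1, #1: r1=1
after MOV r2, #12: r2=12
after MOV r3, #7: r3=7
after SUB r2, r2, r1: r2=12-1=11
after SUB r3, r3, #1: r3=7-1=6
CMP r3, #0  (cmp 6,0)
BNE L0: taken
after SUB r2, r2, r1: r2=11-1=10
after SUB r3, r3, #1: r3=6-1=5
CMP r3, #0  (cmp 5,0)
BNE L0: taken
after SUB r2, r2, r1: r2=10-1=9
after SUB r3, r3, #1: r3=5-1=4
CMP r3, #0  (cmp 4,0)
BNE L0: taken
after SUB r2, r2, r1: r2=9-1=8
after SUB r3, r3, #1: r3=4-1=3
CMP r3, #0  (cmp 3,0)
BNE L0: taken
after SUB r2, r2, r1: r2=8-1=7
after SUB r3, r3, #1: r3=3-1=2
CMP r3, #0  (cmp 2,0)
BNE L0: taken
after SUB r2, r2, r1: r2=7-1=6
after SUB r3, r3, #1: r3=2-1=1
CMP r3, #0  (cmp 1,0)
BNE L0: taken
after SUB r2, r2, r1: r2=6-1=5
after SUB r3, r3, #1: r3=1-1=0
CMP r3, #0  (cmp 0,0)
BNE L0: not taken
halt.
Total executed instructions: 32.

32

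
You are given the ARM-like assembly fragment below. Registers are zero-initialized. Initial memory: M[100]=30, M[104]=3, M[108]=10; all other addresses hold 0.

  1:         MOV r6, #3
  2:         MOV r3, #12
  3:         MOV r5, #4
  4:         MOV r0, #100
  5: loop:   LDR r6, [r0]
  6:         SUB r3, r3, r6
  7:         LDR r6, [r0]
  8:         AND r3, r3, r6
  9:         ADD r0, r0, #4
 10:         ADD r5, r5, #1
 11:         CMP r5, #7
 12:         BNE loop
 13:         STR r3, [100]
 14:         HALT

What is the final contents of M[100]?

after MOV r6, #3: r6=3
after MOV r3, #12: r3=12
after MOV r5, #4: r5=4
after MOV r0, #100: r0=100
after LDR r6, [r0]: r6=M[100]=30
after SUB r3, r3, r6: r3=12-30=-18
after LDR r6, [r0]: r6=M[100]=30
after AND r3, r3, r6: r3=(-18)&30=14
after ADD r0, r0, #4: r0=100+4=104
after ADD r5, r5, #1: r5=4+1=5
CMP r5, #7  (cmp 5,7)
BNE loop: taken
after LDR r6, [r0]: r6=M[104]=3
after SUB r3, r3, r6: r3=14-3=11
after LDR r6, [r0]: r6=M[104]=3
after AND r3, r3, r6: r3=11&3=3
after ADD r0, r0, #4: r0=104+4=108
after ADD r5, r5, #1: r5=5+1=6
CMP r5, #7  (cmp 6,7)
BNE loop: taken
after LDR r6, [r0]: r6=M[108]=10
after SUB r3, r3, r6: r3=3-10=-7
after LDR r6, [r0]: r6=M[108]=10
after AND r3, r3, r6: r3=(-7)&10=8
after ADD r0, r0, #4: r0=108+4=112
after ADD r5, r5, #1: r5=6+1=7
CMP r5, #7  (cmp 7,7)
BNE loop: not taken
STR r3, [100] → M[100]=8
halt.

8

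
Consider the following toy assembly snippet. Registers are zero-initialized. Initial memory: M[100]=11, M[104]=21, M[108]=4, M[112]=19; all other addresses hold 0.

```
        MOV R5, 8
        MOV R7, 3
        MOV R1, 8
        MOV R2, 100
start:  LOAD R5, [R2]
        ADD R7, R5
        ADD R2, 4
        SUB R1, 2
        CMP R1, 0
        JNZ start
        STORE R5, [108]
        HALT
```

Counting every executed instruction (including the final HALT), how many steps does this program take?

30

MOV R5, 8 → R5=8
MOV R7, 3 → R7=3
MOV R1, 8 → R1=8
MOV R2, 100 → R2=100
LOAD R5, [R2] → R5=M[100]=11
ADD R7, R5 → R7=3+11=14
ADD R2, 4 → R2=100+4=104
SUB R1, 2 → R1=8-2=6
CMP R1, 0  (cmp 6,0)
JNZ start: taken
LOAD R5, [R2] → R5=M[104]=21
ADD R7, R5 → R7=14+21=35
ADD R2, 4 → R2=104+4=108
SUB R1, 2 → R1=6-2=4
CMP R1, 0  (cmp 4,0)
JNZ start: taken
LOAD R5, [R2] → R5=M[108]=4
ADD R7, R5 → R7=35+4=39
ADD R2, 4 → R2=108+4=112
SUB R1, 2 → R1=4-2=2
CMP R1, 0  (cmp 2,0)
JNZ start: taken
LOAD R5, [R2] → R5=M[112]=19
ADD R7, R5 → R7=39+19=58
ADD R2, 4 → R2=112+4=116
SUB R1, 2 → R1=2-2=0
CMP R1, 0  (cmp 0,0)
JNZ start: not taken
STORE R5, [108] → M[108]=19
halt.
Total executed instructions: 30.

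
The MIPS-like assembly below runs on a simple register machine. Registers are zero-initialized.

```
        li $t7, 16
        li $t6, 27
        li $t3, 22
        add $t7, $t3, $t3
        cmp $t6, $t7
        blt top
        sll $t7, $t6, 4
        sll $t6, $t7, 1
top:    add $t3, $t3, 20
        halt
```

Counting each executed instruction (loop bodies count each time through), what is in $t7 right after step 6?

44

$t7=16
$t6=27
$t3=22
$t7=22+22=44
cmp $t6, $t7  (cmp 27,44)
blt top: taken
After step 6: $t7 = 44.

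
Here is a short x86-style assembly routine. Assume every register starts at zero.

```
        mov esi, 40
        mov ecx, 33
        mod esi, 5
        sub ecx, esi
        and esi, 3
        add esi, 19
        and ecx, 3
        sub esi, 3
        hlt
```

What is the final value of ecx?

1

after mov esi, 40: esi=40
after mov ecx, 33: ecx=33
after mod esi, 5: esi=40%5=0
after sub ecx, esi: ecx=33-0=33
after and esi, 3: esi=0&3=0
after add esi, 19: esi=0+19=19
after and ecx, 3: ecx=33&3=1
after sub esi, 3: esi=19-3=16
halt.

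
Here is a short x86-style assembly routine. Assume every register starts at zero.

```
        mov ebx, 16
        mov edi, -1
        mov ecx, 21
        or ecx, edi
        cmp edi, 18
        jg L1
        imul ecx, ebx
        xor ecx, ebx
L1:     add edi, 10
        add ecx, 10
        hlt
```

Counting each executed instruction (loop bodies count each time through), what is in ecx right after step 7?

after mov ebx, 16: ebx=16
after mov edi, -1: edi=-1
after mov ecx, 21: ecx=21
after or ecx, edi: ecx=21|(-1)=-1
cmp edi, 18  (cmp -1,18)
jg L1: not taken
after imul ecx, ebx: ecx=(-1)*16=-16
After step 7: ecx = -16.

-16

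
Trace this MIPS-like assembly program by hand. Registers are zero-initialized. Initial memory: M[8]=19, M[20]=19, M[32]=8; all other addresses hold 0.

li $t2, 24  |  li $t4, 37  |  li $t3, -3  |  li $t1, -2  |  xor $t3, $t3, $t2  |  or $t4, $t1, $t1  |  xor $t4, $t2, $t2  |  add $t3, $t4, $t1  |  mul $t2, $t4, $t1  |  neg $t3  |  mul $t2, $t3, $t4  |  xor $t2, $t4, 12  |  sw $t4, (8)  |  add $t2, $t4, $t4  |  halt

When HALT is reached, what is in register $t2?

0

after li $t2, 24: $t2=24
after li $t4, 37: $t4=37
after li $t3, -3: $t3=-3
after li $t1, -2: $t1=-2
after xor $t3, $t3, $t2: $t3=(-3)^24=-27
after or $t4, $t1, $t1: $t4=(-2)|(-2)=-2
after xor $t4, $t2, $t2: $t4=24^24=0
after add $t3, $t4, $t1: $t3=0+(-2)=-2
after mul $t2, $t4, $t1: $t2=0*(-2)=0
after neg $t3: $t3=-(-2)=2
after mul $t2, $t3, $t4: $t2=2*0=0
after xor $t2, $t4, 12: $t2=0^12=12
sw $t4, (8) → M[8]=0
after add $t2, $t4, $t4: $t2=0+0=0
halt.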